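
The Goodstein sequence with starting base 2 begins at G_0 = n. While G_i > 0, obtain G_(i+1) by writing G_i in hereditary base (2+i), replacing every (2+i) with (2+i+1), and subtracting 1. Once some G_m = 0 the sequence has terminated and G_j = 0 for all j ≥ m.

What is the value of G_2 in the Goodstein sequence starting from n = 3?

3

G_0 = 3. HB_2(3) = 2 + 1. Bump = 4. G_1 = 3.
G_1 = 3. HB_3(3) = 3. Bump = 4. G_2 = 3.
G_2 = 3. HB_4(3) = 3. Bump = 3. G_3 = 2.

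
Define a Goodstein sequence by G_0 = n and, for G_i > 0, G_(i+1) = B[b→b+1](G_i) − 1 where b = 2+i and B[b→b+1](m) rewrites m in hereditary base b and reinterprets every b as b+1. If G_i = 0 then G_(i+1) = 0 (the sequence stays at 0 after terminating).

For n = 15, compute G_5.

i=0: 15 = 2^(2 + 1) + 2^2 + 2 + 1 (b=2); 2→3: 3^(3 + 1) + 3^3 + 3 + 1 = 112; 112−1 = 111
i=1: 111 = 3^(3 + 1) + 3^3 + 3 (b=3); 3→4: 4^(4 + 1) + 4^4 + 4 = 1284; 1284−1 = 1283
i=2: 1283 = 4^(4 + 1) + 4^4 + 3 (b=4); 4→5: 5^(5 + 1) + 5^5 + 3 = 18753; 18753−1 = 18752
i=3: 18752 = 5^(5 + 1) + 5^5 + 2 (b=5); 5→6: 6^(6 + 1) + 6^6 + 2 = 326594; 326594−1 = 326593
i=4: 326593 = 6^(6 + 1) + 6^6 + 1 (b=6); 6→7: 7^(7 + 1) + 7^7 + 1 = 6588345; 6588345−1 = 6588344
i=5: 6588344 = 7^(7 + 1) + 7^7 (b=7); 7→8: 8^(8 + 1) + 8^8 = 150994944; 150994944−1 = 150994943

6588344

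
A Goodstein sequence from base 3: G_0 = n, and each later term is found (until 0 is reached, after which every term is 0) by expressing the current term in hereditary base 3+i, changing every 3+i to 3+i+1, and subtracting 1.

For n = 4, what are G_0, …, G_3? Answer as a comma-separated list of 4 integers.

4, 4, 4, 3

step 0: 4 = 3 + 1; sub 4 for 3: 4 + 1; = 5; G_1 = 5−1 = 4
step 1: 4 = 4; sub 5 for 4: 5; = 5; G_2 = 5−1 = 4
step 2: 4 = 4; sub 6 for 5: 4; = 4; G_3 = 4−1 = 3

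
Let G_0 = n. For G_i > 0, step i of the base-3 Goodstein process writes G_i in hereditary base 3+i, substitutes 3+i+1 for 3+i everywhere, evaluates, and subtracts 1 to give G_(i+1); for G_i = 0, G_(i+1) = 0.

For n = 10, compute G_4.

10 —HB3→ 3^2 + 1 —bump→ 4^2 + 1 = 17 —(−1)→ 16
16 —HB4→ 4^2 —bump→ 5^2 = 25 —(−1)→ 24
24 —HB5→ 4·5 + 4 —bump→ 4·6 + 4 = 28 —(−1)→ 27
27 —HB6→ 4·6 + 3 —bump→ 4·7 + 3 = 31 —(−1)→ 30
30 —HB7→ 4·7 + 2 —bump→ 4·8 + 2 = 34 —(−1)→ 33

30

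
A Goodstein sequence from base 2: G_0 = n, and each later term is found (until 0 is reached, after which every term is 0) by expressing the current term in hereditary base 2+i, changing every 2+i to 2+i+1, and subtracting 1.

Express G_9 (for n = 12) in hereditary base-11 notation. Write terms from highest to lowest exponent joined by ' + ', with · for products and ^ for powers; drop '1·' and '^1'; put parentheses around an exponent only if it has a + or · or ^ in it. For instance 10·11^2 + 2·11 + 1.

base 2: 12 = 2^(2 + 1) + 2^2; at 3: 3^(3 + 1) + 3^3 = 108; next = 107
base 3: 107 = 3^(3 + 1) + 2·3^2 + 2·3 + 2; at 4: 4^(4 + 1) + 2·4^2 + 2·4 + 2 = 1066; next = 1065
base 4: 1065 = 4^(4 + 1) + 2·4^2 + 2·4 + 1; at 5: 5^(5 + 1) + 2·5^2 + 2·5 + 1 = 15686; next = 15685
base 5: 15685 = 5^(5 + 1) + 2·5^2 + 2·5; at 6: 6^(6 + 1) + 2·6^2 + 2·6 = 280020; next = 280019
base 6: 280019 = 6^(6 + 1) + 2·6^2 + 6 + 5; at 7: 7^(7 + 1) + 2·7^2 + 7 + 5 = 5764911; next = 5764910
base 7: 5764910 = 7^(7 + 1) + 2·7^2 + 7 + 4; at 8: 8^(8 + 1) + 2·8^2 + 8 + 4 = 134217868; next = 134217867
base 8: 134217867 = 8^(8 + 1) + 2·8^2 + 8 + 3; at 9: 9^(9 + 1) + 2·9^2 + 9 + 3 = 3486784575; next = 3486784574
base 9: 3486784574 = 9^(9 + 1) + 2·9^2 + 9 + 2; at 10: 10^(10 + 1) + 2·10^2 + 10 + 2 = 100000000212; next = 100000000211
base 10: 100000000211 = 10^(10 + 1) + 2·10^2 + 10 + 1; at 11: 11^(11 + 1) + 2·11^2 + 11 + 1 = 3138428376975; next = 3138428376974

11^(11 + 1) + 2·11^2 + 11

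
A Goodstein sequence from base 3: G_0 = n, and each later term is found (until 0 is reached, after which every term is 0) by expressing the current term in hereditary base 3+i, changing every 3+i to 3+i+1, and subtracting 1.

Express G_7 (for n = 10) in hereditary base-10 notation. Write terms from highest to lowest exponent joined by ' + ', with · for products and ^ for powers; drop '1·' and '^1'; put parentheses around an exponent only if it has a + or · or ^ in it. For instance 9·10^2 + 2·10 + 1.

(0) 10|_3 = 3^2 + 1 ↦ 4^2 + 1|_4 = 17 ⇒ 16
(1) 16|_4 = 4^2 ↦ 5^2|_5 = 25 ⇒ 24
(2) 24|_5 = 4·5 + 4 ↦ 4·6 + 4|_6 = 28 ⇒ 27
(3) 27|_6 = 4·6 + 3 ↦ 4·7 + 3|_7 = 31 ⇒ 30
(4) 30|_7 = 4·7 + 2 ↦ 4·8 + 2|_8 = 34 ⇒ 33
(5) 33|_8 = 4·8 + 1 ↦ 4·9 + 1|_9 = 37 ⇒ 36
(6) 36|_9 = 4·9 ↦ 4·10|_10 = 40 ⇒ 39

3·10 + 9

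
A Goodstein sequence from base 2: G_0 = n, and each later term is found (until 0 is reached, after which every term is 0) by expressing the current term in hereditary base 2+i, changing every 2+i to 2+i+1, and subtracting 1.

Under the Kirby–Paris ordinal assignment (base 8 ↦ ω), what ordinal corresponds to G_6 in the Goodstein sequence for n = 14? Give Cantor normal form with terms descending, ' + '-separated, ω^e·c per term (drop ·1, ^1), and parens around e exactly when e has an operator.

ω^(ω + 1) + ω^5·5 + ω^4·5 + ω^3·5 + ω^2·5 + ω·5 + 3

step 0: 14 = 2^(2 + 1) + 2^2 + 2; sub 3 for 2: 3^(3 + 1) + 3^3 + 3; = 111; G_1 = 111−1 = 110
step 1: 110 = 3^(3 + 1) + 3^3 + 2; sub 4 for 3: 4^(4 + 1) + 4^4 + 2; = 1282; G_2 = 1282−1 = 1281
step 2: 1281 = 4^(4 + 1) + 4^4 + 1; sub 5 for 4: 5^(5 + 1) + 5^5 + 1; = 18751; G_3 = 18751−1 = 18750
step 3: 18750 = 5^(5 + 1) + 5^5; sub 6 for 5: 6^(6 + 1) + 6^6; = 326592; G_4 = 326592−1 = 326591
step 4: 326591 = 6^(6 + 1) + 5·6^5 + 5·6^4 + 5·6^3 + 5·6^2 + 5·6 + 5; sub 7 for 6: 7^(7 + 1) + 5·7^5 + 5·7^4 + 5·7^3 + 5·7^2 + 5·7 + 5; = 5862841; G_5 = 5862841−1 = 5862840
step 5: 5862840 = 7^(7 + 1) + 5·7^5 + 5·7^4 + 5·7^3 + 5·7^2 + 5·7 + 4; sub 8 for 7: 8^(8 + 1) + 5·8^5 + 5·8^4 + 5·8^3 + 5·8^2 + 5·8 + 4; = 134404972; G_6 = 134404972−1 = 134404971
step 6: 134404971 = 8^(8 + 1) + 5·8^5 + 5·8^4 + 5·8^3 + 5·8^2 + 5·8 + 3; sub 9 for 8: 9^(9 + 1) + 5·9^5 + 5·9^4 + 5·9^3 + 5·9^2 + 5·9 + 3; = 3487116549; G_7 = 3487116549−1 = 3487116548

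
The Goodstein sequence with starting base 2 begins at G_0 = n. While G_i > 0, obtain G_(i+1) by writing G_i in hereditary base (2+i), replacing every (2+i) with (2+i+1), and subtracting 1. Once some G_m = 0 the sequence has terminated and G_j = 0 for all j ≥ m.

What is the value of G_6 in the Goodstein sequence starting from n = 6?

(0) 6|_2 = 2^2 + 2 ↦ 3^3 + 3|_3 = 30 ⇒ 29
(1) 29|_3 = 3^3 + 2 ↦ 4^4 + 2|_4 = 258 ⇒ 257
(2) 257|_4 = 4^4 + 1 ↦ 5^5 + 1|_5 = 3126 ⇒ 3125
(3) 3125|_5 = 5^5 ↦ 6^6|_6 = 46656 ⇒ 46655
(4) 46655|_6 = 5·6^5 + 5·6^4 + 5·6^3 + 5·6^2 + 5·6 + 5 ↦ 5·7^5 + 5·7^4 + 5·7^3 + 5·7^2 + 5·7 + 5|_7 = 98040 ⇒ 98039
(5) 98039|_7 = 5·7^5 + 5·7^4 + 5·7^3 + 5·7^2 + 5·7 + 4 ↦ 5·8^5 + 5·8^4 + 5·8^3 + 5·8^2 + 5·8 + 4|_8 = 187244 ⇒ 187243
(6) 187243|_8 = 5·8^5 + 5·8^4 + 5·8^3 + 5·8^2 + 5·8 + 3 ↦ 5·9^5 + 5·9^4 + 5·9^3 + 5·9^2 + 5·9 + 3|_9 = 332148 ⇒ 332147

187243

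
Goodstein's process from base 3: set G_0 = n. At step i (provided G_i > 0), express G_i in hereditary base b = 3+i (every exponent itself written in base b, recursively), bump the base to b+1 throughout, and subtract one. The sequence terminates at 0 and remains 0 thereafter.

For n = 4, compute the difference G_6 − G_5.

i=0: 4 = 3 + 1 (b=3); 3→4: 4 + 1 = 5; 5−1 = 4
i=1: 4 = 4 (b=4); 4→5: 5 = 5; 5−1 = 4
i=2: 4 = 4 (b=5); 5→6: 4 = 4; 4−1 = 3
i=3: 3 = 3 (b=6); 6→7: 3 = 3; 3−1 = 2
i=4: 2 = 2 (b=7); 7→8: 2 = 2; 2−1 = 1
i=5: 1 = 1 (b=8); 8→9: 1 = 1; 1−1 = 0

-1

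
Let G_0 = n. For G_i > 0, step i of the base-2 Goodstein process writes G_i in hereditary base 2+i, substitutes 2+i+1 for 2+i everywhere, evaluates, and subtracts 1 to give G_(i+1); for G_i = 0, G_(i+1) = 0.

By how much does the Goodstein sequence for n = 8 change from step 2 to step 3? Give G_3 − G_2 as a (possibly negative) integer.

5757

base 2: 8 = 2^(2 + 1); at 3: 3^(3 + 1) = 81; next = 80
base 3: 80 = 2·3^3 + 2·3^2 + 2·3 + 2; at 4: 2·4^4 + 2·4^2 + 2·4 + 2 = 554; next = 553
base 4: 553 = 2·4^4 + 2·4^2 + 2·4 + 1; at 5: 2·5^5 + 2·5^2 + 2·5 + 1 = 6311; next = 6310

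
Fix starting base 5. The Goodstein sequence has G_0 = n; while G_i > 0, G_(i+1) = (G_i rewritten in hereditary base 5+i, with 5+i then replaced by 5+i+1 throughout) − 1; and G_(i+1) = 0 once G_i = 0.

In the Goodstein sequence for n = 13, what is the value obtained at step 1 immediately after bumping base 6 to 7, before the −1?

16

13 —HB5→ 2·5 + 3 —bump→ 2·6 + 3 = 15 —(−1)→ 14
14 —HB6→ 2·6 + 2 —bump→ 2·7 + 2 = 16 —(−1)→ 15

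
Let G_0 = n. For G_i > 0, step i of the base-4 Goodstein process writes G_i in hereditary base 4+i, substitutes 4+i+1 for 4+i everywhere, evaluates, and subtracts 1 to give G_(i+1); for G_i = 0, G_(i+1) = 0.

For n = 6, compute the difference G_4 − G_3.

6 —HB4→ 4 + 2 —bump→ 5 + 2 = 7 —(−1)→ 6
6 —HB5→ 5 + 1 —bump→ 6 + 1 = 7 —(−1)→ 6
6 —HB6→ 6 —bump→ 7 = 7 —(−1)→ 6
6 —HB7→ 6 —bump→ 6 = 6 —(−1)→ 5

-1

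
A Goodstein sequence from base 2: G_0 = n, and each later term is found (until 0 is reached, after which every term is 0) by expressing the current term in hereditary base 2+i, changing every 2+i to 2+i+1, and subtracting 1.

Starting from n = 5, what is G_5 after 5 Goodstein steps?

1197

[0] 5 ≡ 2^2 + 1 (base 2). Lift 3: 28. −1: 27.
[1] 27 ≡ 3^3 (base 3). Lift 4: 256. −1: 255.
[2] 255 ≡ 3·4^3 + 3·4^2 + 3·4 + 3 (base 4). Lift 5: 468. −1: 467.
[3] 467 ≡ 3·5^3 + 3·5^2 + 3·5 + 2 (base 5). Lift 6: 776. −1: 775.
[4] 775 ≡ 3·6^3 + 3·6^2 + 3·6 + 1 (base 6). Lift 7: 1198. −1: 1197.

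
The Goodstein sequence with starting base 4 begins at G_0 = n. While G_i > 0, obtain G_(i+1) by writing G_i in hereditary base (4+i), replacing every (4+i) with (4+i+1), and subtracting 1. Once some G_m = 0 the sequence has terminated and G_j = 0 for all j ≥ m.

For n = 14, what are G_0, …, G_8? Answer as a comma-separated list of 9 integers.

14, 16, 18, 20, 21, 22, 23, 24, 25

(0) 14|_4 = 3·4 + 2 ↦ 3·5 + 2|_5 = 17 ⇒ 16
(1) 16|_5 = 3·5 + 1 ↦ 3·6 + 1|_6 = 19 ⇒ 18
(2) 18|_6 = 3·6 ↦ 3·7|_7 = 21 ⇒ 20
(3) 20|_7 = 2·7 + 6 ↦ 2·8 + 6|_8 = 22 ⇒ 21
(4) 21|_8 = 2·8 + 5 ↦ 2·9 + 5|_9 = 23 ⇒ 22
(5) 22|_9 = 2·9 + 4 ↦ 2·10 + 4|_10 = 24 ⇒ 23
(6) 23|_10 = 2·10 + 3 ↦ 2·11 + 3|_11 = 25 ⇒ 24
(7) 24|_11 = 2·11 + 2 ↦ 2·12 + 2|_12 = 26 ⇒ 25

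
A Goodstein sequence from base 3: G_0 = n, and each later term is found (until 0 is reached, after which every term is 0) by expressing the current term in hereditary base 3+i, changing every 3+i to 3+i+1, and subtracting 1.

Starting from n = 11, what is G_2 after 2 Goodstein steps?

11 —HB3→ 3^2 + 2 —bump→ 4^2 + 2 = 18 —(−1)→ 17
17 —HB4→ 4^2 + 1 —bump→ 5^2 + 1 = 26 —(−1)→ 25
25 —HB5→ 5^2 —bump→ 6^2 = 36 —(−1)→ 35

25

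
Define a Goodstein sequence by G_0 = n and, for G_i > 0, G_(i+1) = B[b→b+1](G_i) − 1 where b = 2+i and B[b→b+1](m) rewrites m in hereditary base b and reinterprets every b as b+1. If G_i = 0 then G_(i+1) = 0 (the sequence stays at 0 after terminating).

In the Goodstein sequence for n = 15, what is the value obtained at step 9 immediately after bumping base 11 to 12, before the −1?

106993479003784

G_0=15  [base 2] 2^(2 + 1) + 2^2 + 2 + 1  →[2↦3]→  3^(3 + 1) + 3^3 + 3 + 1 = 112  −1 ⇒ G_1=111
G_1=111  [base 3] 3^(3 + 1) + 3^3 + 3  →[3↦4]→  4^(4 + 1) + 4^4 + 4 = 1284  −1 ⇒ G_2=1283
G_2=1283  [base 4] 4^(4 + 1) + 4^4 + 3  →[4↦5]→  5^(5 + 1) + 5^5 + 3 = 18753  −1 ⇒ G_3=18752
G_3=18752  [base 5] 5^(5 + 1) + 5^5 + 2  →[5↦6]→  6^(6 + 1) + 6^6 + 2 = 326594  −1 ⇒ G_4=326593
G_4=326593  [base 6] 6^(6 + 1) + 6^6 + 1  →[6↦7]→  7^(7 + 1) + 7^7 + 1 = 6588345  −1 ⇒ G_5=6588344
G_5=6588344  [base 7] 7^(7 + 1) + 7^7  →[7↦8]→  8^(8 + 1) + 8^8 = 150994944  −1 ⇒ G_6=150994943
G_6=150994943  [base 8] 8^(8 + 1) + 7·8^7 + 7·8^6 + 7·8^5 + 7·8^4 + 7·8^3 + 7·8^2 + 7·8 + 7  →[8↦9]→  9^(9 + 1) + 7·9^7 + 7·9^6 + 7·9^5 + 7·9^4 + 7·9^3 + 7·9^2 + 7·9 + 7 = 3524450281  −1 ⇒ G_7=3524450280
G_7=3524450280  [base 9] 9^(9 + 1) + 7·9^7 + 7·9^6 + 7·9^5 + 7·9^4 + 7·9^3 + 7·9^2 + 7·9 + 6  →[9↦10]→  10^(10 + 1) + 7·10^7 + 7·10^6 + 7·10^5 + 7·10^4 + 7·10^3 + 7·10^2 + 7·10 + 6 = 100077777776  −1 ⇒ G_8=100077777775
G_8=100077777775  [base 10] 10^(10 + 1) + 7·10^7 + 7·10^6 + 7·10^5 + 7·10^4 + 7·10^3 + 7·10^2 + 7·10 + 5  →[10↦11]→  11^(11 + 1) + 7·11^7 + 7·11^6 + 7·11^5 + 7·11^4 + 7·11^3 + 7·11^2 + 7·11 + 5 = 3138578427935  −1 ⇒ G_9=3138578427934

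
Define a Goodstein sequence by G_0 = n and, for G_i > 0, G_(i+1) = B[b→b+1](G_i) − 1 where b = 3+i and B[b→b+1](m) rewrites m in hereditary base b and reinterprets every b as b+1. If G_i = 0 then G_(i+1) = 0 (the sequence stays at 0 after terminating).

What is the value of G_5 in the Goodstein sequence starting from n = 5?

3

[0] 5 ≡ 3 + 2 (base 3). Lift 4: 6. −1: 5.
[1] 5 ≡ 4 + 1 (base 4). Lift 5: 6. −1: 5.
[2] 5 ≡ 5 (base 5). Lift 6: 6. −1: 5.
[3] 5 ≡ 5 (base 6). Lift 7: 5. −1: 4.
[4] 4 ≡ 4 (base 7). Lift 8: 4. −1: 3.
[5] 3 ≡ 3 (base 8). Lift 9: 3. −1: 2.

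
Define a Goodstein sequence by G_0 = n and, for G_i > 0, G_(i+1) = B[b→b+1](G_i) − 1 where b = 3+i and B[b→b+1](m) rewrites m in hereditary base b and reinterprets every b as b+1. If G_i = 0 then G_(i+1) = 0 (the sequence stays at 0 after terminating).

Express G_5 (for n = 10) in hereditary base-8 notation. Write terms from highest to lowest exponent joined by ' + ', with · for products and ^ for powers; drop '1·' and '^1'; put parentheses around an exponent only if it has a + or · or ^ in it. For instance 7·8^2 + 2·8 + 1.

4·8 + 1

G_0 = 10. HB_3(10) = 3^2 + 1. Bump = 17. G_1 = 16.
G_1 = 16. HB_4(16) = 4^2. Bump = 25. G_2 = 24.
G_2 = 24. HB_5(24) = 4·5 + 4. Bump = 28. G_3 = 27.
G_3 = 27. HB_6(27) = 4·6 + 3. Bump = 31. G_4 = 30.
G_4 = 30. HB_7(30) = 4·7 + 2. Bump = 34. G_5 = 33.
G_5 = 33. HB_8(33) = 4·8 + 1. Bump = 37. G_6 = 36.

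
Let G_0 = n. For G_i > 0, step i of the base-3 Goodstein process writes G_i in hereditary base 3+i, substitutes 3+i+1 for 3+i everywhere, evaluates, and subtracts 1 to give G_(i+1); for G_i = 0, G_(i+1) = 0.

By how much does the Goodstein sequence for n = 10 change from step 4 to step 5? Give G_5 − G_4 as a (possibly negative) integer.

3

[0] 10 ≡ 3^2 + 1 (base 3). Lift 4: 17. −1: 16.
[1] 16 ≡ 4^2 (base 4). Lift 5: 25. −1: 24.
[2] 24 ≡ 4·5 + 4 (base 5). Lift 6: 28. −1: 27.
[3] 27 ≡ 4·6 + 3 (base 6). Lift 7: 31. −1: 30.
[4] 30 ≡ 4·7 + 2 (base 7). Lift 8: 34. −1: 33.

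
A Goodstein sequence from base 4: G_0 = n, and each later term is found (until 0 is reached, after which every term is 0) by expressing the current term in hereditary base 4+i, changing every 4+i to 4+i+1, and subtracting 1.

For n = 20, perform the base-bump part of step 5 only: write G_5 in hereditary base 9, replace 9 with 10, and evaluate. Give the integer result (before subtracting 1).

base 4: 20 = 4^2 + 4; at 5: 5^2 + 5 = 30; next = 29
base 5: 29 = 5^2 + 4; at 6: 6^2 + 4 = 40; next = 39
base 6: 39 = 6^2 + 3; at 7: 7^2 + 3 = 52; next = 51
base 7: 51 = 7^2 + 2; at 8: 8^2 + 2 = 66; next = 65
base 8: 65 = 8^2 + 1; at 9: 9^2 + 1 = 82; next = 81
base 9: 81 = 9^2; at 10: 10^2 = 100; next = 99

100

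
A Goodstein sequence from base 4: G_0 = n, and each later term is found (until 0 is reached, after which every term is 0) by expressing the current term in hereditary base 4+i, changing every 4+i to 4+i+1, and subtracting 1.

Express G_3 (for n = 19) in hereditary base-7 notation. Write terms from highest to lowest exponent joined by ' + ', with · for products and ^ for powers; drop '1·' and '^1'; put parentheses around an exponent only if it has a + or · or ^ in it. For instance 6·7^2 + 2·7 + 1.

7^2

G_0 = 19. HB_4(19) = 4^2 + 3. Bump = 28. G_1 = 27.
G_1 = 27. HB_5(27) = 5^2 + 2. Bump = 38. G_2 = 37.
G_2 = 37. HB_6(37) = 6^2 + 1. Bump = 50. G_3 = 49.
G_3 = 49. HB_7(49) = 7^2. Bump = 64. G_4 = 63.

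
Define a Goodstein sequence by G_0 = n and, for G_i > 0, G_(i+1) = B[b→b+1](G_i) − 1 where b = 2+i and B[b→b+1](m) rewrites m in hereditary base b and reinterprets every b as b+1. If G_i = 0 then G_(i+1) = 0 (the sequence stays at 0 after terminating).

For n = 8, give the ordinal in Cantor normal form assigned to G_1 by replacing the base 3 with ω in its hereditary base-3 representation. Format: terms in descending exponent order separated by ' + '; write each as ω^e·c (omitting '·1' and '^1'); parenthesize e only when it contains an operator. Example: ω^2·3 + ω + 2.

ω^ω·2 + ω^2·2 + ω·2 + 2

base 2: 8 = 2^(2 + 1); at 3: 3^(3 + 1) = 81; next = 80
base 3: 80 = 2·3^3 + 2·3^2 + 2·3 + 2; at 4: 2·4^4 + 2·4^2 + 2·4 + 2 = 554; next = 553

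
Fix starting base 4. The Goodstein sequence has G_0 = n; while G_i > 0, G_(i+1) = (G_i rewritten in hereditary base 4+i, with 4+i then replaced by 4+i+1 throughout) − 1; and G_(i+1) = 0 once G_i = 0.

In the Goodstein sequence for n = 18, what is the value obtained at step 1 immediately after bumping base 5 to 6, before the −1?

37

G_0=18  [base 4] 4^2 + 2  →[4↦5]→  5^2 + 2 = 27  −1 ⇒ G_1=26
G_1=26  [base 5] 5^2 + 1  →[5↦6]→  6^2 + 1 = 37  −1 ⇒ G_2=36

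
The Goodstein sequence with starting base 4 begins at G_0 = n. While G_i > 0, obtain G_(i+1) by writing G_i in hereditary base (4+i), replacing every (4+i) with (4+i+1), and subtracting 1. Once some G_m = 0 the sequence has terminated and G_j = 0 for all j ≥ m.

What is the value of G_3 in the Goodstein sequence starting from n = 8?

G_0 = 8. HB_4(8) = 2·4. Bump = 10. G_1 = 9.
G_1 = 9. HB_5(9) = 5 + 4. Bump = 10. G_2 = 9.
G_2 = 9. HB_6(9) = 6 + 3. Bump = 10. G_3 = 9.
G_3 = 9. HB_7(9) = 7 + 2. Bump = 10. G_4 = 9.

9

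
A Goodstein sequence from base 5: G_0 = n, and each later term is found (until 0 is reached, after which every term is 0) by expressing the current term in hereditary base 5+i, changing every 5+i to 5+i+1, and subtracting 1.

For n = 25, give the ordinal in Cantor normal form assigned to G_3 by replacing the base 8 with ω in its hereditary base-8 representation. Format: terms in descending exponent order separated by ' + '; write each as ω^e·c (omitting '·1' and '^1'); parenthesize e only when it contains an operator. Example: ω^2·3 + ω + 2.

G_0 = 25. HB_5(25) = 5^2. Bump = 36. G_1 = 35.
G_1 = 35. HB_6(35) = 5·6 + 5. Bump = 40. G_2 = 39.
G_2 = 39. HB_7(39) = 5·7 + 4. Bump = 44. G_3 = 43.
G_3 = 43. HB_8(43) = 5·8 + 3. Bump = 48. G_4 = 47.

ω·5 + 3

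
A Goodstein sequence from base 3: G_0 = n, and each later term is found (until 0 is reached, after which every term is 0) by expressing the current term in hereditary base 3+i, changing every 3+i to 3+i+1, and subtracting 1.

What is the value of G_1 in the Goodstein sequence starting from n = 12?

G_0 = 12. HB_3(12) = 3^2 + 3. Bump = 20. G_1 = 19.
G_1 = 19. HB_4(19) = 4^2 + 3. Bump = 28. G_2 = 27.

19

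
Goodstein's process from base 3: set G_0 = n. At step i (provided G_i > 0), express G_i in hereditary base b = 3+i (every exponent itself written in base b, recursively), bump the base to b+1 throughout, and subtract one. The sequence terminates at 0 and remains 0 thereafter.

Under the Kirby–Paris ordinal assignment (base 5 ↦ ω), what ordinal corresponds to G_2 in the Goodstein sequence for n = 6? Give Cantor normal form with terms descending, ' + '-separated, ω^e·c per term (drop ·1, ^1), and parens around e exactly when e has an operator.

G_0=6  [base 3] 2·3  →[3↦4]→  2·4 = 8  −1 ⇒ G_1=7
G_1=7  [base 4] 4 + 3  →[4↦5]→  5 + 3 = 8  −1 ⇒ G_2=7

ω + 2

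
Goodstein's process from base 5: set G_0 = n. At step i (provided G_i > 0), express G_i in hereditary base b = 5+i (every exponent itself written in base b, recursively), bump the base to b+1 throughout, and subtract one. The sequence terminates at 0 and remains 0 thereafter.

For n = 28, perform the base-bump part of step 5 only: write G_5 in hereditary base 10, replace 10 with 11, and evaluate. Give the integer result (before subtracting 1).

G_0 = 28. HB_5(28) = 5^2 + 3. Bump = 39. G_1 = 38.
G_1 = 38. HB_6(38) = 6^2 + 2. Bump = 51. G_2 = 50.
G_2 = 50. HB_7(50) = 7^2 + 1. Bump = 65. G_3 = 64.
G_3 = 64. HB_8(64) = 8^2. Bump = 81. G_4 = 80.
G_4 = 80. HB_9(80) = 8·9 + 8. Bump = 88. G_5 = 87.
G_5 = 87. HB_10(87) = 8·10 + 7. Bump = 95. G_6 = 94.

95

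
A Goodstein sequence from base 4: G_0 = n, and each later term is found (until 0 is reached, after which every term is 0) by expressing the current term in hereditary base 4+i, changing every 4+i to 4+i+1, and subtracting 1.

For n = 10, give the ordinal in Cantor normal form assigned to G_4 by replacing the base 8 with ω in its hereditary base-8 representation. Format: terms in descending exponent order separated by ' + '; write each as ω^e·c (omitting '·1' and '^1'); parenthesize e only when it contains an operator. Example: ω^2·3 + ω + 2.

i=0: 10 = 2·4 + 2 (b=4); 4→5: 2·5 + 2 = 12; 12−1 = 11
i=1: 11 = 2·5 + 1 (b=5); 5→6: 2·6 + 1 = 13; 13−1 = 12
i=2: 12 = 2·6 (b=6); 6→7: 2·7 = 14; 14−1 = 13
i=3: 13 = 7 + 6 (b=7); 7→8: 8 + 6 = 14; 14−1 = 13
i=4: 13 = 8 + 5 (b=8); 8→9: 9 + 5 = 14; 14−1 = 13

ω + 5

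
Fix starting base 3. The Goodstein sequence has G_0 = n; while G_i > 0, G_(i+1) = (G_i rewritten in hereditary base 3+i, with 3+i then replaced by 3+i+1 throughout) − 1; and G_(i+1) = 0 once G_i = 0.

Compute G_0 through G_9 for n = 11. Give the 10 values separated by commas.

G_0 = 11. HB_3(11) = 3^2 + 2. Bump = 18. G_1 = 17.
G_1 = 17. HB_4(17) = 4^2 + 1. Bump = 26. G_2 = 25.
G_2 = 25. HB_5(25) = 5^2. Bump = 36. G_3 = 35.
G_3 = 35. HB_6(35) = 5·6 + 5. Bump = 40. G_4 = 39.
G_4 = 39. HB_7(39) = 5·7 + 4. Bump = 44. G_5 = 43.
G_5 = 43. HB_8(43) = 5·8 + 3. Bump = 48. G_6 = 47.
G_6 = 47. HB_9(47) = 5·9 + 2. Bump = 52. G_7 = 51.
G_7 = 51. HB_10(51) = 5·10 + 1. Bump = 56. G_8 = 55.
G_8 = 55. HB_11(55) = 5·11. Bump = 60. G_9 = 59.

11, 17, 25, 35, 39, 43, 47, 51, 55, 59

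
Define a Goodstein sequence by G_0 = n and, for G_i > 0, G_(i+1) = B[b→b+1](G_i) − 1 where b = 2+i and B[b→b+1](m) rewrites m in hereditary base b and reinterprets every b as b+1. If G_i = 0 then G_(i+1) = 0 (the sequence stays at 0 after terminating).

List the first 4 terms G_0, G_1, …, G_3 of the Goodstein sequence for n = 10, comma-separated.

10, 83, 1025, 15625

[0] 10 ≡ 2^(2 + 1) + 2 (base 2). Lift 3: 84. −1: 83.
[1] 83 ≡ 3^(3 + 1) + 2 (base 3). Lift 4: 1026. −1: 1025.
[2] 1025 ≡ 4^(4 + 1) + 1 (base 4). Lift 5: 15626. −1: 15625.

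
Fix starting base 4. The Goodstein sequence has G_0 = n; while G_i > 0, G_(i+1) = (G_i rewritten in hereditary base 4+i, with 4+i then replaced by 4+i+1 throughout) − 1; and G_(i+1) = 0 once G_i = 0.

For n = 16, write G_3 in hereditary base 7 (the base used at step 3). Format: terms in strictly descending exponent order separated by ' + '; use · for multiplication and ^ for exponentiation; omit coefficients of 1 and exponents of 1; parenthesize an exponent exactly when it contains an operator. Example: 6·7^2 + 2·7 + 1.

4·7 + 2

16 —HB4→ 4^2 —bump→ 5^2 = 25 —(−1)→ 24
24 —HB5→ 4·5 + 4 —bump→ 4·6 + 4 = 28 —(−1)→ 27
27 —HB6→ 4·6 + 3 —bump→ 4·7 + 3 = 31 —(−1)→ 30
30 —HB7→ 4·7 + 2 —bump→ 4·8 + 2 = 34 —(−1)→ 33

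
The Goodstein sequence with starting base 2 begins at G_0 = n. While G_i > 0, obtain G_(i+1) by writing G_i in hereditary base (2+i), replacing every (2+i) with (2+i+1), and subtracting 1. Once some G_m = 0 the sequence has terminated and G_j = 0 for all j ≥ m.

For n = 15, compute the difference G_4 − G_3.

G_0=15  [base 2] 2^(2 + 1) + 2^2 + 2 + 1  →[2↦3]→  3^(3 + 1) + 3^3 + 3 + 1 = 112  −1 ⇒ G_1=111
G_1=111  [base 3] 3^(3 + 1) + 3^3 + 3  →[3↦4]→  4^(4 + 1) + 4^4 + 4 = 1284  −1 ⇒ G_2=1283
G_2=1283  [base 4] 4^(4 + 1) + 4^4 + 3  →[4↦5]→  5^(5 + 1) + 5^5 + 3 = 18753  −1 ⇒ G_3=18752
G_3=18752  [base 5] 5^(5 + 1) + 5^5 + 2  →[5↦6]→  6^(6 + 1) + 6^6 + 2 = 326594  −1 ⇒ G_4=326593

307841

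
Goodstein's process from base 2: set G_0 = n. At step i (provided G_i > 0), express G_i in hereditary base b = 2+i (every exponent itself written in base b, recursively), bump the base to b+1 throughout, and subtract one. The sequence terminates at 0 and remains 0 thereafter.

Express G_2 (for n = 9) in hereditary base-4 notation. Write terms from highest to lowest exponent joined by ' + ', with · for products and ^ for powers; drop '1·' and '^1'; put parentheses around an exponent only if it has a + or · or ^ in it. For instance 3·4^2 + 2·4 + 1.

3·4^4 + 3·4^3 + 3·4^2 + 3·4 + 3

base 2: 9 = 2^(2 + 1) + 1; at 3: 3^(3 + 1) + 1 = 82; next = 81
base 3: 81 = 3^(3 + 1); at 4: 4^(4 + 1) = 1024; next = 1023
base 4: 1023 = 3·4^4 + 3·4^3 + 3·4^2 + 3·4 + 3; at 5: 3·5^5 + 3·5^3 + 3·5^2 + 3·5 + 3 = 9843; next = 9842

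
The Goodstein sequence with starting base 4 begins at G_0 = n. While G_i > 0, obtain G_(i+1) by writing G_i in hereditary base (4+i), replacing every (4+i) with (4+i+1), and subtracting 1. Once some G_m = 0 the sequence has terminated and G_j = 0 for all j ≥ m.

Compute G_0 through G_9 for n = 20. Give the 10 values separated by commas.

20, 29, 39, 51, 65, 81, 99, 107, 115, 123

G_0=20  [base 4] 4^2 + 4  →[4↦5]→  5^2 + 5 = 30  −1 ⇒ G_1=29
G_1=29  [base 5] 5^2 + 4  →[5↦6]→  6^2 + 4 = 40  −1 ⇒ G_2=39
G_2=39  [base 6] 6^2 + 3  →[6↦7]→  7^2 + 3 = 52  −1 ⇒ G_3=51
G_3=51  [base 7] 7^2 + 2  →[7↦8]→  8^2 + 2 = 66  −1 ⇒ G_4=65
G_4=65  [base 8] 8^2 + 1  →[8↦9]→  9^2 + 1 = 82  −1 ⇒ G_5=81
G_5=81  [base 9] 9^2  →[9↦10]→  10^2 = 100  −1 ⇒ G_6=99
G_6=99  [base 10] 9·10 + 9  →[10↦11]→  9·11 + 9 = 108  −1 ⇒ G_7=107
G_7=107  [base 11] 9·11 + 8  →[11↦12]→  9·12 + 8 = 116  −1 ⇒ G_8=115
G_8=115  [base 12] 9·12 + 7  →[12↦13]→  9·13 + 7 = 124  −1 ⇒ G_9=123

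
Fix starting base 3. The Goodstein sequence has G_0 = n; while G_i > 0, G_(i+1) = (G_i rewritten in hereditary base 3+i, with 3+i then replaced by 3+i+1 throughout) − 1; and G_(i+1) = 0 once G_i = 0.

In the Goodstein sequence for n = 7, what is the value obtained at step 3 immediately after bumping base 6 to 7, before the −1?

G_0=7  [base 3] 2·3 + 1  →[3↦4]→  2·4 + 1 = 9  −1 ⇒ G_1=8
G_1=8  [base 4] 2·4  →[4↦5]→  2·5 = 10  −1 ⇒ G_2=9
G_2=9  [base 5] 5 + 4  →[5↦6]→  6 + 4 = 10  −1 ⇒ G_3=9

10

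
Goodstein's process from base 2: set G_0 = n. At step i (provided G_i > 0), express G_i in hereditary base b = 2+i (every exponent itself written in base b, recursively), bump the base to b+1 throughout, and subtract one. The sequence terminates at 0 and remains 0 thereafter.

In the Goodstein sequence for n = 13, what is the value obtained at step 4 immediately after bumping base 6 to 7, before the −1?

G_0 = 13. HB_2(13) = 2^(2 + 1) + 2^2 + 1. Bump = 109. G_1 = 108.
G_1 = 108. HB_3(108) = 3^(3 + 1) + 3^3. Bump = 1280. G_2 = 1279.
G_2 = 1279. HB_4(1279) = 4^(4 + 1) + 3·4^3 + 3·4^2 + 3·4 + 3. Bump = 16093. G_3 = 16092.
G_3 = 16092. HB_5(16092) = 5^(5 + 1) + 3·5^3 + 3·5^2 + 3·5 + 2. Bump = 280712. G_4 = 280711.
G_4 = 280711. HB_6(280711) = 6^(6 + 1) + 3·6^3 + 3·6^2 + 3·6 + 1. Bump = 5765999. G_5 = 5765998.

5765999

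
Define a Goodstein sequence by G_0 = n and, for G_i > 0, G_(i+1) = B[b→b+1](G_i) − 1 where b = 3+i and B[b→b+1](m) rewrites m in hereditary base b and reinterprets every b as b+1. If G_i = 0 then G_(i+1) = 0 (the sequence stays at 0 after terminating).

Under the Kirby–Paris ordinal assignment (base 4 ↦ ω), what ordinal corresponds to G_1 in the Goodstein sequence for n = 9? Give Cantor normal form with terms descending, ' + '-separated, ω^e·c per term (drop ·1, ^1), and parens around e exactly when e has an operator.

G_0 = 9. HB_3(9) = 3^2. Bump = 16. G_1 = 15.
G_1 = 15. HB_4(15) = 3·4 + 3. Bump = 18. G_2 = 17.

ω·3 + 3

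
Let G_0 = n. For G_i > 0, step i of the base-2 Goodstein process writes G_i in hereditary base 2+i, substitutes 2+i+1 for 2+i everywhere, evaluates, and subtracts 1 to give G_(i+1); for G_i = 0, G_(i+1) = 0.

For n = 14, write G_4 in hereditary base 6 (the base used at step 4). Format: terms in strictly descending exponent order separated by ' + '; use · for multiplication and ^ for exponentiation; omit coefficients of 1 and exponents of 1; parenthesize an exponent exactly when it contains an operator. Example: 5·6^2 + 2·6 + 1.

6^(6 + 1) + 5·6^5 + 5·6^4 + 5·6^3 + 5·6^2 + 5·6 + 5

[0] 14 ≡ 2^(2 + 1) + 2^2 + 2 (base 2). Lift 3: 111. −1: 110.
[1] 110 ≡ 3^(3 + 1) + 3^3 + 2 (base 3). Lift 4: 1282. −1: 1281.
[2] 1281 ≡ 4^(4 + 1) + 4^4 + 1 (base 4). Lift 5: 18751. −1: 18750.
[3] 18750 ≡ 5^(5 + 1) + 5^5 (base 5). Lift 6: 326592. −1: 326591.
[4] 326591 ≡ 6^(6 + 1) + 5·6^5 + 5·6^4 + 5·6^3 + 5·6^2 + 5·6 + 5 (base 6). Lift 7: 5862841. −1: 5862840.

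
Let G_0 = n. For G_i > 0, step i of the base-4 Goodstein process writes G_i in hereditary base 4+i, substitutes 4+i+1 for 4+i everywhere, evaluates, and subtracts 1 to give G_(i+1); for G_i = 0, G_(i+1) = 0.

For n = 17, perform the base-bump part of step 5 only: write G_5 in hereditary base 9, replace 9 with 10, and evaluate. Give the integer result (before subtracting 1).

52

(0) 17|_4 = 4^2 + 1 ↦ 5^2 + 1|_5 = 26 ⇒ 25
(1) 25|_5 = 5^2 ↦ 6^2|_6 = 36 ⇒ 35
(2) 35|_6 = 5·6 + 5 ↦ 5·7 + 5|_7 = 40 ⇒ 39
(3) 39|_7 = 5·7 + 4 ↦ 5·8 + 4|_8 = 44 ⇒ 43
(4) 43|_8 = 5·8 + 3 ↦ 5·9 + 3|_9 = 48 ⇒ 47
(5) 47|_9 = 5·9 + 2 ↦ 5·10 + 2|_10 = 52 ⇒ 51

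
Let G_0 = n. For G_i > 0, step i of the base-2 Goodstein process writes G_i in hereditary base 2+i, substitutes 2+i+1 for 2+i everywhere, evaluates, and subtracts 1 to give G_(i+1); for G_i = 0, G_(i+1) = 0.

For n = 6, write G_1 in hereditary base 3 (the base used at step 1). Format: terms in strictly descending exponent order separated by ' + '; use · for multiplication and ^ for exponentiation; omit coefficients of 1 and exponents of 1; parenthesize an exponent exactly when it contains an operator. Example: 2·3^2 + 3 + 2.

3^3 + 2

G_0=6  [base 2] 2^2 + 2  →[2↦3]→  3^3 + 3 = 30  −1 ⇒ G_1=29
G_1=29  [base 3] 3^3 + 2  →[3↦4]→  4^4 + 2 = 258  −1 ⇒ G_2=257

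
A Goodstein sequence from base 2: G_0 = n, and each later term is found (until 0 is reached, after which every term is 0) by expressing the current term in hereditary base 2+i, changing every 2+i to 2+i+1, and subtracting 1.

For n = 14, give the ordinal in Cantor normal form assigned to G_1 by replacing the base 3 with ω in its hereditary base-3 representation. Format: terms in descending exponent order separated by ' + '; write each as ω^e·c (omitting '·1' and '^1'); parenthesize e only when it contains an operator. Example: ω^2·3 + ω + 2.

ω^(ω + 1) + ω^ω + 2

G_0 = 14. HB_2(14) = 2^(2 + 1) + 2^2 + 2. Bump = 111. G_1 = 110.
G_1 = 110. HB_3(110) = 3^(3 + 1) + 3^3 + 2. Bump = 1282. G_2 = 1281.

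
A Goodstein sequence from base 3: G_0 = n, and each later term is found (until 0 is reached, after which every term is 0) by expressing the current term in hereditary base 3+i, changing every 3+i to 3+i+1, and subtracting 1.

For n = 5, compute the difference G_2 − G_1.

i=0: 5 = 3 + 2 (b=3); 3→4: 4 + 2 = 6; 6−1 = 5
i=1: 5 = 4 + 1 (b=4); 4→5: 5 + 1 = 6; 6−1 = 5

0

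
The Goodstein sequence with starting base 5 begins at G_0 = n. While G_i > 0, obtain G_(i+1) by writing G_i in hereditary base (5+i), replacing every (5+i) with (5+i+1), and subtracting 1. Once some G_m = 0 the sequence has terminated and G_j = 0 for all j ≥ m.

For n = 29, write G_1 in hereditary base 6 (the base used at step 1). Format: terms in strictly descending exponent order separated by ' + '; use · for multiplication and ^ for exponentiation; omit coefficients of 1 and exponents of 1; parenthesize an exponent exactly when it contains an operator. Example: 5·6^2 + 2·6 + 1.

6^2 + 3

G_0 = 29. HB_5(29) = 5^2 + 4. Bump = 40. G_1 = 39.
G_1 = 39. HB_6(39) = 6^2 + 3. Bump = 52. G_2 = 51.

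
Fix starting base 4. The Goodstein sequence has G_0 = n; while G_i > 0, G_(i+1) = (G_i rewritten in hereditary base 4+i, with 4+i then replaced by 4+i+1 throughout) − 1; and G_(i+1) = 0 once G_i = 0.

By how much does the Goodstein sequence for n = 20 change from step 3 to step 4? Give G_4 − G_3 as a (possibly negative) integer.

(0) 20|_4 = 4^2 + 4 ↦ 5^2 + 5|_5 = 30 ⇒ 29
(1) 29|_5 = 5^2 + 4 ↦ 6^2 + 4|_6 = 40 ⇒ 39
(2) 39|_6 = 6^2 + 3 ↦ 7^2 + 3|_7 = 52 ⇒ 51
(3) 51|_7 = 7^2 + 2 ↦ 8^2 + 2|_8 = 66 ⇒ 65

14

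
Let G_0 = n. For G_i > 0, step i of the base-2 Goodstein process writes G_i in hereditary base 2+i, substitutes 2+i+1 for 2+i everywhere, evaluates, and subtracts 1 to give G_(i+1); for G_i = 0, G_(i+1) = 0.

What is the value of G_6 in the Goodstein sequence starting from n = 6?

G_0 = 6. HB_2(6) = 2^2 + 2. Bump = 30. G_1 = 29.
G_1 = 29. HB_3(29) = 3^3 + 2. Bump = 258. G_2 = 257.
G_2 = 257. HB_4(257) = 4^4 + 1. Bump = 3126. G_3 = 3125.
G_3 = 3125. HB_5(3125) = 5^5. Bump = 46656. G_4 = 46655.
G_4 = 46655. HB_6(46655) = 5·6^5 + 5·6^4 + 5·6^3 + 5·6^2 + 5·6 + 5. Bump = 98040. G_5 = 98039.
G_5 = 98039. HB_7(98039) = 5·7^5 + 5·7^4 + 5·7^3 + 5·7^2 + 5·7 + 4. Bump = 187244. G_6 = 187243.
G_6 = 187243. HB_8(187243) = 5·8^5 + 5·8^4 + 5·8^3 + 5·8^2 + 5·8 + 3. Bump = 332148. G_7 = 332147.

187243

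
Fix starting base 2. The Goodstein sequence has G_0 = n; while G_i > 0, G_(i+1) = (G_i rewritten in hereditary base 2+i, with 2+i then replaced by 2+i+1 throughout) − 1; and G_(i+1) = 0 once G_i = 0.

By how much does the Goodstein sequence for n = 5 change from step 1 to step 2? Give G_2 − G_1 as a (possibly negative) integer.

5 —HB2→ 2^2 + 1 —bump→ 3^3 + 1 = 28 —(−1)→ 27
27 —HB3→ 3^3 —bump→ 4^4 = 256 —(−1)→ 255

228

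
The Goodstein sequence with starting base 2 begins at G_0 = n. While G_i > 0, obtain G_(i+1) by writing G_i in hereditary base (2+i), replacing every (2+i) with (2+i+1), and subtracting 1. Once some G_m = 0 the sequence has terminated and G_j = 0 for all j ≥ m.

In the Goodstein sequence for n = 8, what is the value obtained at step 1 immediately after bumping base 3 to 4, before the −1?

i=0: 8 = 2^(2 + 1) (b=2); 2→3: 3^(3 + 1) = 81; 81−1 = 80
i=1: 80 = 2·3^3 + 2·3^2 + 2·3 + 2 (b=3); 3→4: 2·4^4 + 2·4^2 + 2·4 + 2 = 554; 554−1 = 553

554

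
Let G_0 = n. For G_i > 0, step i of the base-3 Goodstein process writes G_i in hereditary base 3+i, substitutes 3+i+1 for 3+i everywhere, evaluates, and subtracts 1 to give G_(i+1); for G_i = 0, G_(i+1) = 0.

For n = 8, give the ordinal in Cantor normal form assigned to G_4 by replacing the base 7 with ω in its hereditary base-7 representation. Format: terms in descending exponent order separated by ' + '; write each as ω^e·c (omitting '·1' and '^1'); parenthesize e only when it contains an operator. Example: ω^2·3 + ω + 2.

step 0: 8 = 2·3 + 2; sub 4 for 3: 2·4 + 2; = 10; G_1 = 10−1 = 9
step 1: 9 = 2·4 + 1; sub 5 for 4: 2·5 + 1; = 11; G_2 = 11−1 = 10
step 2: 10 = 2·5; sub 6 for 5: 2·6; = 12; G_3 = 12−1 = 11
step 3: 11 = 6 + 5; sub 7 for 6: 7 + 5; = 12; G_4 = 12−1 = 11
step 4: 11 = 7 + 4; sub 8 for 7: 8 + 4; = 12; G_5 = 12−1 = 11

ω + 4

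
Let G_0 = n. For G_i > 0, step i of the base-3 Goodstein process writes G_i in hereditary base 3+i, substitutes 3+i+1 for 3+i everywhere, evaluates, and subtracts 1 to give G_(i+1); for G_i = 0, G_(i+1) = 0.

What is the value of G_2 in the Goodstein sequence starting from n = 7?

i=0: 7 = 2·3 + 1 (b=3); 3→4: 2·4 + 1 = 9; 9−1 = 8
i=1: 8 = 2·4 (b=4); 4→5: 2·5 = 10; 10−1 = 9
i=2: 9 = 5 + 4 (b=5); 5→6: 6 + 4 = 10; 10−1 = 9

9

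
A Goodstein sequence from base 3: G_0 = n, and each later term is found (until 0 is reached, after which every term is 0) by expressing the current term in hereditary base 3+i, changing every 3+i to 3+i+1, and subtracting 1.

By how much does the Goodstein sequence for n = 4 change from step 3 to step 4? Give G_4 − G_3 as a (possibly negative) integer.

step 0: 4 = 3 + 1; sub 4 for 3: 4 + 1; = 5; G_1 = 5−1 = 4
step 1: 4 = 4; sub 5 for 4: 5; = 5; G_2 = 5−1 = 4
step 2: 4 = 4; sub 6 for 5: 4; = 4; G_3 = 4−1 = 3
step 3: 3 = 3; sub 7 for 6: 3; = 3; G_4 = 3−1 = 2

-1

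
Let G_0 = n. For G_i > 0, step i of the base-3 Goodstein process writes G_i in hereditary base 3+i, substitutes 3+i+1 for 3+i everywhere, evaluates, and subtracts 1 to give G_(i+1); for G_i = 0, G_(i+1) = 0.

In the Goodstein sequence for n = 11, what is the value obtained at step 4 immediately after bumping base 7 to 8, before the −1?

44

11 —HB3→ 3^2 + 2 —bump→ 4^2 + 2 = 18 —(−1)→ 17
17 —HB4→ 4^2 + 1 —bump→ 5^2 + 1 = 26 —(−1)→ 25
25 —HB5→ 5^2 —bump→ 6^2 = 36 —(−1)→ 35
35 —HB6→ 5·6 + 5 —bump→ 5·7 + 5 = 40 —(−1)→ 39
39 —HB7→ 5·7 + 4 —bump→ 5·8 + 4 = 44 —(−1)→ 43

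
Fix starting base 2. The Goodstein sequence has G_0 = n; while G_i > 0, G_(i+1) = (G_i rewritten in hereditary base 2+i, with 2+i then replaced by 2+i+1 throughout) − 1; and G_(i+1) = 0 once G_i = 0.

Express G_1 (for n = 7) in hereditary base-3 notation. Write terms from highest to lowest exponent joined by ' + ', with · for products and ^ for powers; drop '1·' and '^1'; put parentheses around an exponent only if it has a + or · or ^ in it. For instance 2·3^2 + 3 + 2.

3^3 + 3

7 —HB2→ 2^2 + 2 + 1 —bump→ 3^3 + 3 + 1 = 31 —(−1)→ 30
30 —HB3→ 3^3 + 3 —bump→ 4^4 + 4 = 260 —(−1)→ 259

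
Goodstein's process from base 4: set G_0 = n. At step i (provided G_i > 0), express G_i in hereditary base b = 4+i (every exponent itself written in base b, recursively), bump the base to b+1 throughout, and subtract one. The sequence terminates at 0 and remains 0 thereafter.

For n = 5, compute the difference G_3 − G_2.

-1

G_0=5  [base 4] 4 + 1  →[4↦5]→  5 + 1 = 6  −1 ⇒ G_1=5
G_1=5  [base 5] 5  →[5↦6]→  6 = 6  −1 ⇒ G_2=5
G_2=5  [base 6] 5  →[6↦7]→  5 = 5  −1 ⇒ G_3=4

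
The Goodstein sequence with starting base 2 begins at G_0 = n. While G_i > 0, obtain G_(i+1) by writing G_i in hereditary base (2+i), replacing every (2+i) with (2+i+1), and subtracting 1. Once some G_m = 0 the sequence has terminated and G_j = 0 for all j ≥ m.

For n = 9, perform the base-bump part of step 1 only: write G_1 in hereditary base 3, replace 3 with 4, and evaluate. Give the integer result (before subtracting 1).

1024

G_0=9  [base 2] 2^(2 + 1) + 1  →[2↦3]→  3^(3 + 1) + 1 = 82  −1 ⇒ G_1=81
G_1=81  [base 3] 3^(3 + 1)  →[3↦4]→  4^(4 + 1) = 1024  −1 ⇒ G_2=1023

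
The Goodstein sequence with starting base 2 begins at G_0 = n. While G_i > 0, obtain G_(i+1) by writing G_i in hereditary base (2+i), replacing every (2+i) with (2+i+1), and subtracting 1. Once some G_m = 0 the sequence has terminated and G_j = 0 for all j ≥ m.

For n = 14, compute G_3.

18750

step 0: 14 = 2^(2 + 1) + 2^2 + 2; sub 3 for 2: 3^(3 + 1) + 3^3 + 3; = 111; G_1 = 111−1 = 110
step 1: 110 = 3^(3 + 1) + 3^3 + 2; sub 4 for 3: 4^(4 + 1) + 4^4 + 2; = 1282; G_2 = 1282−1 = 1281
step 2: 1281 = 4^(4 + 1) + 4^4 + 1; sub 5 for 4: 5^(5 + 1) + 5^5 + 1; = 18751; G_3 = 18751−1 = 18750
step 3: 18750 = 5^(5 + 1) + 5^5; sub 6 for 5: 6^(6 + 1) + 6^6; = 326592; G_4 = 326592−1 = 326591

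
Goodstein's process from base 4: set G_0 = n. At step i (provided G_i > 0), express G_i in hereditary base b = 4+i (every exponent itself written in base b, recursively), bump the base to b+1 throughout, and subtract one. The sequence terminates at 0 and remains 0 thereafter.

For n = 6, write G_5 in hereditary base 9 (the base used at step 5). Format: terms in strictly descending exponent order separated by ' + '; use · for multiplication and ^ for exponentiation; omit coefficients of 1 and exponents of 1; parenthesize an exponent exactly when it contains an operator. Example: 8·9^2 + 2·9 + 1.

i=0: 6 = 4 + 2 (b=4); 4→5: 5 + 2 = 7; 7−1 = 6
i=1: 6 = 5 + 1 (b=5); 5→6: 6 + 1 = 7; 7−1 = 6
i=2: 6 = 6 (b=6); 6→7: 7 = 7; 7−1 = 6
i=3: 6 = 6 (b=7); 7→8: 6 = 6; 6−1 = 5
i=4: 5 = 5 (b=8); 8→9: 5 = 5; 5−1 = 4
i=5: 4 = 4 (b=9); 9→10: 4 = 4; 4−1 = 3

4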